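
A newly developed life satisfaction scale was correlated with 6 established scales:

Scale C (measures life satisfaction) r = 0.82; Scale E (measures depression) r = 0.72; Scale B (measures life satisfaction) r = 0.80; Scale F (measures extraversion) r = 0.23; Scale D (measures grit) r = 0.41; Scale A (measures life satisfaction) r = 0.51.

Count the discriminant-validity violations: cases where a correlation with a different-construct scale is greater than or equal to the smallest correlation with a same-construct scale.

Convergent (same construct = life satisfaction): Scale C, Scale B, Scale A.
Smallest convergent = 0.51. Discriminant values: 0.72, 0.23, 0.41; count ≥ 0.51 → 1.

1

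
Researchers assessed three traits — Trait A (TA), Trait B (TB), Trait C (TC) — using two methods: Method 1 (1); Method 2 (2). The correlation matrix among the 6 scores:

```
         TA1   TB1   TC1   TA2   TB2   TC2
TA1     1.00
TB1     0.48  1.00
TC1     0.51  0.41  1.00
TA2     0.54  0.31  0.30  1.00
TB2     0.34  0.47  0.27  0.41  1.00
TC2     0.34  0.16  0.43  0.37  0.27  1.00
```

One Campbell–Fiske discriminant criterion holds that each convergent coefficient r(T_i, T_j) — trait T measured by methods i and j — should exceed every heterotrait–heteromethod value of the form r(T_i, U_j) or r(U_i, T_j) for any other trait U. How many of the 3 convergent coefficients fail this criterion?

0

Each convergent coefficient versus the relevant comparison correlations:
TA (methods 1·2): 0.54 vs {0.34, 0.31, 0.34, 0.30} → pass.
TB (methods 1·2): 0.47 vs {0.31, 0.34, 0.16, 0.27} → pass.
TC (methods 1·2): 0.43 vs {0.30, 0.34, 0.27, 0.16} → pass.
0 of 3 fail.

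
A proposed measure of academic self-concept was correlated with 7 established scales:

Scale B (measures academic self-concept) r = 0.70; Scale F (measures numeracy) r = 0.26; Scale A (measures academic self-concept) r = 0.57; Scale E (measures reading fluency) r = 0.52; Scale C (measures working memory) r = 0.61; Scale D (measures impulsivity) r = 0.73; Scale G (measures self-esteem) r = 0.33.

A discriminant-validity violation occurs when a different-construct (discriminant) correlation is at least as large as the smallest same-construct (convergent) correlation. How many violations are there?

Convergent (same construct = academic self-concept): Scale B, Scale A.
Smallest convergent = 0.57. Discriminant values: 0.26, 0.52, 0.61, 0.73, 0.33; count ≥ 0.57 → 2.

2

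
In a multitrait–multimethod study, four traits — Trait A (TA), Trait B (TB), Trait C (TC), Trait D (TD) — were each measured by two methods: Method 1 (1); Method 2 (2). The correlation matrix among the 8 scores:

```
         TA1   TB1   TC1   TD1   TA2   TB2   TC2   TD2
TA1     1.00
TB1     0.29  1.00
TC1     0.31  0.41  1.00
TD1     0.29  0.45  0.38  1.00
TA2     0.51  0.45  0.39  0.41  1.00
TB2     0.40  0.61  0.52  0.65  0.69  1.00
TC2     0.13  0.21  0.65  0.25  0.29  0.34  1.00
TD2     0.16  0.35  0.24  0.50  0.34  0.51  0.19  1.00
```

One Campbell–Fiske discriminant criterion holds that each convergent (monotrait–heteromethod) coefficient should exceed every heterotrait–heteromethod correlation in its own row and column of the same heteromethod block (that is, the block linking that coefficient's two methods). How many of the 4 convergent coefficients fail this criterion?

2

Each convergent coefficient versus the relevant comparison correlations:
TA (methods 1·2): 0.51 vs {0.40, 0.45, 0.13, 0.39, 0.16, 0.41} → pass.
TB (methods 1·2): 0.61 vs {0.45, 0.40, 0.21, 0.52, 0.35, 0.65} → fail.
TC (methods 1·2): 0.65 vs {0.39, 0.13, 0.52, 0.21, 0.24, 0.25} → pass.
TD (methods 1·2): 0.50 vs {0.41, 0.16, 0.65, 0.35, 0.25, 0.24} → fail.
2 of 4 fail.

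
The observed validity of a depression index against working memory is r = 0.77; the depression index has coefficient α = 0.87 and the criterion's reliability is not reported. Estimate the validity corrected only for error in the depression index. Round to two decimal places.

0.83

Single correction: r_c = r_obs / √r_xx = 0.77 / √0.87 = 0.77 / 0.9327 ≈ 0.83.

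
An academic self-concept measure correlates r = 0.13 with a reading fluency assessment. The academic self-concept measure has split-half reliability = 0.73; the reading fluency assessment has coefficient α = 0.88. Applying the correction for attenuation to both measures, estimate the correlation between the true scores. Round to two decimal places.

r_true = r_obs / √(r_xx · r_yy) = 0.13 / √(0.73 × 0.88) = 0.13 / √0.6424 = 0.13 / 0.8015 ≈ 0.16.

0.16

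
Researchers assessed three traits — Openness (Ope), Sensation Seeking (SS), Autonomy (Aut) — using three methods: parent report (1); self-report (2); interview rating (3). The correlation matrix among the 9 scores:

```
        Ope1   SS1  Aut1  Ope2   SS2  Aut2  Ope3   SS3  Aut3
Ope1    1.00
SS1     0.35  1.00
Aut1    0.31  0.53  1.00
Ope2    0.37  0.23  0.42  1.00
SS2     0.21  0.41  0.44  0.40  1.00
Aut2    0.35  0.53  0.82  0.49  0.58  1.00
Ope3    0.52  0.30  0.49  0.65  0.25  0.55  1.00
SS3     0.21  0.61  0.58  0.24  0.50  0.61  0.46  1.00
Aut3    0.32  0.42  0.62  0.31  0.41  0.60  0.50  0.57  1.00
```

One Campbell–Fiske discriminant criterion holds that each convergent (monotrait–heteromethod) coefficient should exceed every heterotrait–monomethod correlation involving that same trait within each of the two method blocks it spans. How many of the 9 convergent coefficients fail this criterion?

3

Each convergent coefficient versus the relevant comparison correlations:
Ope (methods 1·2): 0.37 vs {0.35, 0.40, 0.31, 0.49} → fail.
Ope (methods 1·3): 0.52 vs {0.35, 0.46, 0.31, 0.50} → pass.
Ope (methods 2·3): 0.65 vs {0.40, 0.46, 0.49, 0.50} → pass.
SS (methods 1·2): 0.41 vs {0.35, 0.40, 0.53, 0.58} → fail.
SS (methods 1·3): 0.61 vs {0.35, 0.46, 0.53, 0.57} → pass.
SS (methods 2·3): 0.50 vs {0.40, 0.46, 0.58, 0.57} → fail.
Aut (methods 1·2): 0.82 vs {0.31, 0.49, 0.53, 0.58} → pass.
Aut (methods 1·3): 0.62 vs {0.31, 0.50, 0.53, 0.57} → pass.
Aut (methods 2·3): 0.60 vs {0.49, 0.50, 0.58, 0.57} → pass.
3 of 9 fail.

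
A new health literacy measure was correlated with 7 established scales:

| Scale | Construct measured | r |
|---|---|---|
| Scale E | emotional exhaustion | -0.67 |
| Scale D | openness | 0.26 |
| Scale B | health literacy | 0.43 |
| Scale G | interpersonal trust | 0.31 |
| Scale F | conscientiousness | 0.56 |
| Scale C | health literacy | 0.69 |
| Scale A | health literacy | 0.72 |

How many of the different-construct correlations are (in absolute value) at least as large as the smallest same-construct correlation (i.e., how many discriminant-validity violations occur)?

2

Convergent (same construct = health literacy): Scale B, Scale C, Scale A.
Smallest convergent = 0.43. Discriminant |r|: 0.67, 0.26, 0.31, 0.56; count ≥ 0.43 → 2.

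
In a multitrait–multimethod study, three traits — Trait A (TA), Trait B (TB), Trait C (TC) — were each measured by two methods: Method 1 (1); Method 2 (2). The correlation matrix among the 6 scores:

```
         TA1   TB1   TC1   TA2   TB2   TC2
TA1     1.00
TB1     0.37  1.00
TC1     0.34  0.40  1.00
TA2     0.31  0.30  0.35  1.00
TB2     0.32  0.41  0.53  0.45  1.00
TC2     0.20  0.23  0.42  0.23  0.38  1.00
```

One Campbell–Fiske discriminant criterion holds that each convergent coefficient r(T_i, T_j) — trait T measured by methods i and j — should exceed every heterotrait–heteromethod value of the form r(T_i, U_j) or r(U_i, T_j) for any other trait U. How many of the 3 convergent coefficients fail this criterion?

Each convergent coefficient versus the relevant comparison correlations:
TA (methods 1·2): 0.31 vs {0.32, 0.30, 0.20, 0.35} → fail.
TB (methods 1·2): 0.41 vs {0.30, 0.32, 0.23, 0.53} → fail.
TC (methods 1·2): 0.42 vs {0.35, 0.20, 0.53, 0.23} → fail.
3 of 3 fail.

3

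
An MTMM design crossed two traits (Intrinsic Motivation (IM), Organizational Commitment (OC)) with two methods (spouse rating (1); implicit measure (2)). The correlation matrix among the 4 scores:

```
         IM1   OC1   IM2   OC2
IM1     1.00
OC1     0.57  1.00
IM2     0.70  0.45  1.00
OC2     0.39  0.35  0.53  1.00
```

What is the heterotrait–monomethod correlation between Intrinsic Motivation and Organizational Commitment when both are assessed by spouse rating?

0.57

Different traits, same method: r(IM1, OC1) = 0.57.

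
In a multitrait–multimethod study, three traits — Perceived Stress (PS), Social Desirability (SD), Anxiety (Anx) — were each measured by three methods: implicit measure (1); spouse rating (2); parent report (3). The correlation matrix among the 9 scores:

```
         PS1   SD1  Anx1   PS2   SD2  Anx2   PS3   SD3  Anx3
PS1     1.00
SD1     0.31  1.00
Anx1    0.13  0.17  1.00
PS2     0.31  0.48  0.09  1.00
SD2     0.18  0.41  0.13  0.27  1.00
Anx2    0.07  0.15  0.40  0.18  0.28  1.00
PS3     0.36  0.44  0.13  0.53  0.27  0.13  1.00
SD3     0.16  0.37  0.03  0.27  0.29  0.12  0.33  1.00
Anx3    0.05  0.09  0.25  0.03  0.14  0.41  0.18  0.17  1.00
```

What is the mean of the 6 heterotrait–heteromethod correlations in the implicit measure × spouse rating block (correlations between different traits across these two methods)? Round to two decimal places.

HTHM values (method 1 × method 2): 0.18, 0.07, 0.48, 0.15, 0.09, 0.13; mean = 1.10/6 = 0.18.

0.18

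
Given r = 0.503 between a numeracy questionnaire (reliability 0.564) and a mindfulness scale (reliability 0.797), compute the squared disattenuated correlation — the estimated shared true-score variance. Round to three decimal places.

Disattenuated r = 0.503 / √(0.564 × 0.797) = 0.503 / 0.6705 = 0.7502.
Shared true-score variance = 0.7502² = 0.5628 ≈ 0.563.

0.563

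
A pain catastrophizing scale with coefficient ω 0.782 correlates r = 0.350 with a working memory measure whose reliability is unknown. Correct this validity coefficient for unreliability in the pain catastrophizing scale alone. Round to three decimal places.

Single correction: r_c = r_obs / √r_xx = 0.350 / √0.782 = 0.350 / 0.8843 ≈ 0.396.

0.396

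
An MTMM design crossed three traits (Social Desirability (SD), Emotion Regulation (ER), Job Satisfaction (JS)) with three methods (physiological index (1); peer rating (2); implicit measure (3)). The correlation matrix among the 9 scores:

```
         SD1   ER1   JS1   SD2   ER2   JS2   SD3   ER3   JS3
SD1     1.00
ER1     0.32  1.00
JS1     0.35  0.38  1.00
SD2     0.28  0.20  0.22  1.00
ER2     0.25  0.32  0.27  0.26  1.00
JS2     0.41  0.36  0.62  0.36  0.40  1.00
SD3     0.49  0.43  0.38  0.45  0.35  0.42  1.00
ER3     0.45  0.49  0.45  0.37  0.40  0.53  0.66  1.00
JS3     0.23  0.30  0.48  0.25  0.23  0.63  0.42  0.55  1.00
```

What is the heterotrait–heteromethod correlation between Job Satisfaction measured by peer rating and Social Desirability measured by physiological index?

0.41

Different traits and methods: r(JS2, SD1) = 0.41.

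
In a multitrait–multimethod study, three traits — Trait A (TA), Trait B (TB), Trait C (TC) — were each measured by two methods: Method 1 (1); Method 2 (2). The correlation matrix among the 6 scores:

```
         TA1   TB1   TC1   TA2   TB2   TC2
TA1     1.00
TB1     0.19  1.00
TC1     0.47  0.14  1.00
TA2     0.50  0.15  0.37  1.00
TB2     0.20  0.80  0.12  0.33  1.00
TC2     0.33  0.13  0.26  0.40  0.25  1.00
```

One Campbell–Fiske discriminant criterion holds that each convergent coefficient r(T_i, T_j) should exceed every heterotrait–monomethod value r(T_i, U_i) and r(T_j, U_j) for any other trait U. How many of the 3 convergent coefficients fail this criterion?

1

Convergent coefficients and their comparison sets:
TA (methods 1·2): 0.50 vs {0.19, 0.33, 0.47, 0.40} → pass.
TB (methods 1·2): 0.80 vs {0.19, 0.33, 0.14, 0.25} → pass.
TC (methods 1·2): 0.26 vs {0.47, 0.40, 0.14, 0.25} → fail.
1 of 3 fail.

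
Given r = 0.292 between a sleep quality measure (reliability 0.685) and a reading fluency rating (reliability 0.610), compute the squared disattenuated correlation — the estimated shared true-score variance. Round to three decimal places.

Disattenuated r = 0.292 / √(0.685 × 0.610) = 0.292 / 0.6464 = 0.4517.
Shared true-score variance = 0.4517² = 0.2040 ≈ 0.204.

0.204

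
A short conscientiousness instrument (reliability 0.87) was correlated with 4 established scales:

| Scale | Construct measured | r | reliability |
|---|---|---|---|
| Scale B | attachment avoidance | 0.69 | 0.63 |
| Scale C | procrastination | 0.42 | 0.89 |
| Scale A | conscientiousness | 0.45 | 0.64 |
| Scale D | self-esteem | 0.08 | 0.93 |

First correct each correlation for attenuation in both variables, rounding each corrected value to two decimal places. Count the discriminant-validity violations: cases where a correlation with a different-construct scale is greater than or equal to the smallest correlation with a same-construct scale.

1

Disattenuated r (r / √(r_scale · r_new)):
  Scale B (disc): 0.69 / √(0.63·0.87) = 0.93
  Scale C (disc): 0.42 / √(0.89·0.87) = 0.48
  Scale A (conv): 0.45 / √(0.64·0.87) = 0.60
  Scale D (disc): 0.08 / √(0.93·0.87) = 0.09
Smallest convergent = 0.60. Discriminant values: 0.93, 0.48, 0.09; count ≥ 0.60 → 1.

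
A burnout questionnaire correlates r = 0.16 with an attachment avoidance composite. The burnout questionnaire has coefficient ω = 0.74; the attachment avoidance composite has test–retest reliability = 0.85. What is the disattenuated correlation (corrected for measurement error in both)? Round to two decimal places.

0.20

r_true = r_obs / √(r_xx · r_yy) = 0.16 / √(0.74 × 0.85) = 0.16 / √0.6290 = 0.16 / 0.7931 ≈ 0.20.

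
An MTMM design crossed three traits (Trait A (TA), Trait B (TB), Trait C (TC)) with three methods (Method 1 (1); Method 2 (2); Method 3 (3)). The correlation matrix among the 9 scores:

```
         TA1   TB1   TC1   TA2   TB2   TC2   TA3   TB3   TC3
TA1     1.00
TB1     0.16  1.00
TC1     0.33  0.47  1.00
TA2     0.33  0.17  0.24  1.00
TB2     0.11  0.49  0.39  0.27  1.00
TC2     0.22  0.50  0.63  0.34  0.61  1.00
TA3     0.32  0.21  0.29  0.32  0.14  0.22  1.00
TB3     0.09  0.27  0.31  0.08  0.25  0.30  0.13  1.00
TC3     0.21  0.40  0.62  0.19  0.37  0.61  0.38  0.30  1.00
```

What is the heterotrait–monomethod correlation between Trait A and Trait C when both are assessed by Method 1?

Different traits, same method: r(TA1, TC1) = 0.33.

0.33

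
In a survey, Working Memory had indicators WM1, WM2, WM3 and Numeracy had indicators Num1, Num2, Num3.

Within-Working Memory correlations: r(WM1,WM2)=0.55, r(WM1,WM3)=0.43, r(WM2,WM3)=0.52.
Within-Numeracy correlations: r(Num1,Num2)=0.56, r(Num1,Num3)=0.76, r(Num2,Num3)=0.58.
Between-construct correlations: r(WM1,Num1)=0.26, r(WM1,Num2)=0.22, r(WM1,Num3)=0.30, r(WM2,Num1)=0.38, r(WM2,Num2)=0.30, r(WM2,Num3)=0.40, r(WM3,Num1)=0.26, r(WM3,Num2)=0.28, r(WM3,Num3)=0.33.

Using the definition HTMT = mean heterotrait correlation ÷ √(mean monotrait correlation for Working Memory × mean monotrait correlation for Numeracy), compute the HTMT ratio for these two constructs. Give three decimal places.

Mean heterotrait r = 2.73/9 = 0.3033.
Mean within-WM = 1.50/3 = 0.5000; mean within-Num = 1.90/3 = 0.6333.
Geometric mean = √(0.5000 × 0.6333) = 0.5627.
HTMT = 0.3033 / 0.5627 = 0.539.

0.539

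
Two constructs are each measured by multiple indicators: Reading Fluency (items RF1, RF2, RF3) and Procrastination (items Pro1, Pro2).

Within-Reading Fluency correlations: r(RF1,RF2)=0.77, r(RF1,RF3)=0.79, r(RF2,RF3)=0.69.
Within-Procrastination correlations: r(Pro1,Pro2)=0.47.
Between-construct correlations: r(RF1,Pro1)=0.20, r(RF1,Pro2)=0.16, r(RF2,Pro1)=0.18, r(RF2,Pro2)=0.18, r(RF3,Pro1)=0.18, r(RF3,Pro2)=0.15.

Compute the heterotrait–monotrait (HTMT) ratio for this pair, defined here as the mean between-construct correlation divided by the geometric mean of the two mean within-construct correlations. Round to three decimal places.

0.295

Mean heterotrait r = 1.05/6 = 0.1750.
Mean within-RF = 2.25/3 = 0.7500; mean within-Pro = 0.47/1 = 0.4700.
Geometric mean = √(0.7500 × 0.4700) = 0.5937.
HTMT = 0.1750 / 0.5937 = 0.295.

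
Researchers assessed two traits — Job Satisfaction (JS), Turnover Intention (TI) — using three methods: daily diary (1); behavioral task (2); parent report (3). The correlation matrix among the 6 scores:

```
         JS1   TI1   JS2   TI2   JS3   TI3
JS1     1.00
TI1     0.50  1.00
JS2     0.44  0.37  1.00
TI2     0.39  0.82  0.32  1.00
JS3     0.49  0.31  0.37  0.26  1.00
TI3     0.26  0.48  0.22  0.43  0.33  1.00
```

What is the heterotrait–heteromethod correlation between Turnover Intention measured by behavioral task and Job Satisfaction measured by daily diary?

Different traits and methods: r(TI2, JS1) = 0.39.

0.39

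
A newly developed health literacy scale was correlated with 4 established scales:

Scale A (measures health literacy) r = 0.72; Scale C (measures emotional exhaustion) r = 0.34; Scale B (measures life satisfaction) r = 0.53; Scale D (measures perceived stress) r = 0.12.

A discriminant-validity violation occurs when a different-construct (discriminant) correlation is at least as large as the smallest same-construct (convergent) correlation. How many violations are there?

Convergent (same construct = health literacy): Scale A.
Smallest convergent = 0.72. Discriminant values: 0.34, 0.53, 0.12; count ≥ 0.72 → 0.

0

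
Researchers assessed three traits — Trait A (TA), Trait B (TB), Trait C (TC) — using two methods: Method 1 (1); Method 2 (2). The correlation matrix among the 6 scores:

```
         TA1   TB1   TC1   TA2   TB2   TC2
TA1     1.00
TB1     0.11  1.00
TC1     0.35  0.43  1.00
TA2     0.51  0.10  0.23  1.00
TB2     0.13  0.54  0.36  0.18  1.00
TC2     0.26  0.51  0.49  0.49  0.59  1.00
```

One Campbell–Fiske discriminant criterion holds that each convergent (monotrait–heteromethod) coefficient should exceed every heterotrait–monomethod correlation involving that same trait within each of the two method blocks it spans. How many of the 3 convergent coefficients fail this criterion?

Each convergent coefficient versus the relevant comparison correlations:
TA (methods 1·2): 0.51 vs {0.11, 0.18, 0.35, 0.49} → pass.
TB (methods 1·2): 0.54 vs {0.11, 0.18, 0.43, 0.59} → fail.
TC (methods 1·2): 0.49 vs {0.35, 0.49, 0.43, 0.59} → fail.
2 of 3 fail.

2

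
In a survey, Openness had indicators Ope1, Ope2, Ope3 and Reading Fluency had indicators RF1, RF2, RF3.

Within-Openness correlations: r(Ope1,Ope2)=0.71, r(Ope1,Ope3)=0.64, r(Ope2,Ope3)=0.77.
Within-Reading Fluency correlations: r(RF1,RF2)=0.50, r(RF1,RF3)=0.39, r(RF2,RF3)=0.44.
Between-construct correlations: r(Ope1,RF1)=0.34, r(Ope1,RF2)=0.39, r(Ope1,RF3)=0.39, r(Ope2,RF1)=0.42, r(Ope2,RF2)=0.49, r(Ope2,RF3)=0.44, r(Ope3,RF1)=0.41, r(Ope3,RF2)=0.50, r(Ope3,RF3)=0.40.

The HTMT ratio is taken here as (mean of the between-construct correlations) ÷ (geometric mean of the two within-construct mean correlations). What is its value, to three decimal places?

Mean heterotrait r = 3.78/9 = 0.4200.
Mean within-Ope = 2.12/3 = 0.7067; mean within-RF = 1.33/3 = 0.4433.
Geometric mean = √(0.7067 × 0.4433) = 0.5597.
HTMT = 0.4200 / 0.5597 = 0.750.

0.750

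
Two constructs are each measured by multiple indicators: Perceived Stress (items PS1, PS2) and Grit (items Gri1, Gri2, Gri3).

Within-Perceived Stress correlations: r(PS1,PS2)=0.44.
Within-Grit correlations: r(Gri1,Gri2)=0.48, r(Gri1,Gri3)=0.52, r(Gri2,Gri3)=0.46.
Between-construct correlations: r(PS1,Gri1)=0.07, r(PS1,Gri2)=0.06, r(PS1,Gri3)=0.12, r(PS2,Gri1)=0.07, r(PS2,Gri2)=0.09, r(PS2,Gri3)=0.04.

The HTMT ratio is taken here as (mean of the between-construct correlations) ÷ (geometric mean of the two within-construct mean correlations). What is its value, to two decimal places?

0.16

Between-construct mean = 0.45/6 = 0.0750.
Mean within-PS = 0.44/1 = 0.4400; mean within-Gri = 1.46/3 = 0.4867.
Geometric mean = √(0.4400 × 0.4867) = 0.4628.
HTMT = 0.0750 / 0.4628 = 0.16.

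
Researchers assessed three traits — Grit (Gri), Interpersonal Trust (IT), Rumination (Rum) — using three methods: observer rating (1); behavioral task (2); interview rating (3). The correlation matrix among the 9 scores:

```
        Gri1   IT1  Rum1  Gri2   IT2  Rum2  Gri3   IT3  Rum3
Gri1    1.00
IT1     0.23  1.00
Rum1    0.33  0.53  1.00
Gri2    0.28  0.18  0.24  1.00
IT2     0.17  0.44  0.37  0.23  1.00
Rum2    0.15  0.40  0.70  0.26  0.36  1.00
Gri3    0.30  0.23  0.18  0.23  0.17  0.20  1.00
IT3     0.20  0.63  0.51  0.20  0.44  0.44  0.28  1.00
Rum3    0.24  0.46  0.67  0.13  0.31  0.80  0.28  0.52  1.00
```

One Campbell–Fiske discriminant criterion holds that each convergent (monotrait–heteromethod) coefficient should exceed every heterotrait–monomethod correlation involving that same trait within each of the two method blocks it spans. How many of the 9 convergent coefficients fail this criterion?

Convergent coefficients and their comparison sets:
Gri (methods 1·2): 0.28 vs {0.23, 0.23, 0.33, 0.26} → fail.
Gri (methods 1·3): 0.30 vs {0.23, 0.28, 0.33, 0.28} → fail.
Gri (methods 2·3): 0.23 vs {0.23, 0.28, 0.26, 0.28} → fail.
IT (methods 1·2): 0.44 vs {0.23, 0.23, 0.53, 0.36} → fail.
IT (methods 1·3): 0.63 vs {0.23, 0.28, 0.53, 0.52} → pass.
IT (methods 2·3): 0.44 vs {0.23, 0.28, 0.36, 0.52} → fail.
Rum (methods 1·2): 0.70 vs {0.33, 0.26, 0.53, 0.36} → pass.
Rum (methods 1·3): 0.67 vs {0.33, 0.28, 0.53, 0.52} → pass.
Rum (methods 2·3): 0.80 vs {0.26, 0.28, 0.36, 0.52} → pass.
5 of 9 fail.

5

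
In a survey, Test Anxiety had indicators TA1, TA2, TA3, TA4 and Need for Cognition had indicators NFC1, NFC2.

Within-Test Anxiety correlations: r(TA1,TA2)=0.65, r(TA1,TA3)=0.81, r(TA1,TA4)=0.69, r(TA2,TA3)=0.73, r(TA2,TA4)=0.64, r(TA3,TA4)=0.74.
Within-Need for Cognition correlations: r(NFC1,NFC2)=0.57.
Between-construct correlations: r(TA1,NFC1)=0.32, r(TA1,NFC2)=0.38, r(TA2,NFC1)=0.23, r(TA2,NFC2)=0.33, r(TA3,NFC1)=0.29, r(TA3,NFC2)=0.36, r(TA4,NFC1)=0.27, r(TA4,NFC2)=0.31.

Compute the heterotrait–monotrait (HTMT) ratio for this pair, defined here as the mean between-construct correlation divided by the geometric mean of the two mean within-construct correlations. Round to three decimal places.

Between-construct mean = 2.49/8 = 0.3113.
Mean within-TA = 4.26/6 = 0.7100; mean within-NFC = 0.57/1 = 0.5700.
Geometric mean = √(0.7100 × 0.5700) = 0.6362.
HTMT = 0.3113 / 0.6362 = 0.489.

0.489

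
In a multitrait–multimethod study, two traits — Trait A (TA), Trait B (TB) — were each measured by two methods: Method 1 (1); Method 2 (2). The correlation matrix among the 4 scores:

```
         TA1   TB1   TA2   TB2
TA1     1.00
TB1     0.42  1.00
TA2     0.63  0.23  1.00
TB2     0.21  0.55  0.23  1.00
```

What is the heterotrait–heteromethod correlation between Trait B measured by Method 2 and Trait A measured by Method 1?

0.21

Different traits and methods: r(TB2, TA1) = 0.21.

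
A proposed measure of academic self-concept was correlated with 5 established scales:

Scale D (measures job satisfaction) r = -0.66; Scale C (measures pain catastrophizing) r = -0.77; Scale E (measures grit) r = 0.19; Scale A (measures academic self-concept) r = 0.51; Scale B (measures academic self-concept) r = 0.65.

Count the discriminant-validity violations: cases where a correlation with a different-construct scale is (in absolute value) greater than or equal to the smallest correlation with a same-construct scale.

Convergent (same construct = academic self-concept): Scale A, Scale B.
Smallest convergent = 0.51. Discriminant |r|: 0.66, 0.77, 0.19; count ≥ 0.51 → 2.

2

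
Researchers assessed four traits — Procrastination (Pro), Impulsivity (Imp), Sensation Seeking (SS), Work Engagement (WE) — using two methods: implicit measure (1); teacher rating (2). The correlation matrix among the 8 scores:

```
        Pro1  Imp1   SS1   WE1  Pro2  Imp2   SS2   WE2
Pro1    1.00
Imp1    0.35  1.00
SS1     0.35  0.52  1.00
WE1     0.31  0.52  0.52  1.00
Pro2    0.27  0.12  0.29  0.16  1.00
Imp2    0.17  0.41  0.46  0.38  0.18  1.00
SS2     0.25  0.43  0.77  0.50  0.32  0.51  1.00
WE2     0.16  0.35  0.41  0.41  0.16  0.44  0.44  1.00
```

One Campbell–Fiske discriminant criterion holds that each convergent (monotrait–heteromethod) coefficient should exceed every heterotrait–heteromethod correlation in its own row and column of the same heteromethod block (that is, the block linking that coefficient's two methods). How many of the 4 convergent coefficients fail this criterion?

Each convergent coefficient versus the relevant comparison correlations:
Pro (methods 1·2): 0.27 vs {0.17, 0.12, 0.25, 0.29, 0.16, 0.16} → fail.
Imp (methods 1·2): 0.41 vs {0.12, 0.17, 0.43, 0.46, 0.35, 0.38} → fail.
SS (methods 1·2): 0.77 vs {0.29, 0.25, 0.46, 0.43, 0.41, 0.50} → pass.
WE (methods 1·2): 0.41 vs {0.16, 0.16, 0.38, 0.35, 0.50, 0.41} → fail.
3 of 4 fail.

3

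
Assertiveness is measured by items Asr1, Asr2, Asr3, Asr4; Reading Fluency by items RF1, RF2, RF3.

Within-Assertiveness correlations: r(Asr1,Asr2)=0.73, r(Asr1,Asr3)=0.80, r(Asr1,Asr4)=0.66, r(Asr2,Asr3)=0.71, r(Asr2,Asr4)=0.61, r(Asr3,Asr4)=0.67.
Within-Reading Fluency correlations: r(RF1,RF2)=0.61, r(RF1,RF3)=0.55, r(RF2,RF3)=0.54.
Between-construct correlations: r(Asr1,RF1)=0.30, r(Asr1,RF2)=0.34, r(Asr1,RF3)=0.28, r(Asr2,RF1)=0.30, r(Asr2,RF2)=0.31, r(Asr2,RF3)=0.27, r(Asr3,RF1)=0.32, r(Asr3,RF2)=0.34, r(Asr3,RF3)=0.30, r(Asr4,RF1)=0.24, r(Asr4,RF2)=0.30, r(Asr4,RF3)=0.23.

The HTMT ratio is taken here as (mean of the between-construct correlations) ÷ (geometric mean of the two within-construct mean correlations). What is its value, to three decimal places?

0.468

Mean between = 3.53/12 = 0.2942.
Mean within-Asr = 4.18/6 = 0.6967; mean within-RF = 1.70/3 = 0.5667.
Geometric mean = √(0.6967 × 0.5667) = 0.6283.
HTMT = 0.2942 / 0.6283 = 0.468.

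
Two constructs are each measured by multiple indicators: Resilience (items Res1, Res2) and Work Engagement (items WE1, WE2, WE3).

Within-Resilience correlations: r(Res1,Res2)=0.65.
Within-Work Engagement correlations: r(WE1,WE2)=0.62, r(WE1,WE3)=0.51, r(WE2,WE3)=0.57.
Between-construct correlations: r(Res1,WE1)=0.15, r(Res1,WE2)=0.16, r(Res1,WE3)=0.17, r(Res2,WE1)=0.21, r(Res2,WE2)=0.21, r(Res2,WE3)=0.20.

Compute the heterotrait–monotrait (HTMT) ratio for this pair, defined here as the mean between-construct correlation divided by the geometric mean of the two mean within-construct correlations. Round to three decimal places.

Mean between = 1.10/6 = 0.1833.
Mean within-Res = 0.65/1 = 0.6500; mean within-WE = 1.70/3 = 0.5667.
Geometric mean = √(0.6500 × 0.5667) = 0.6069.
HTMT = 0.1833 / 0.6069 = 0.302.

0.302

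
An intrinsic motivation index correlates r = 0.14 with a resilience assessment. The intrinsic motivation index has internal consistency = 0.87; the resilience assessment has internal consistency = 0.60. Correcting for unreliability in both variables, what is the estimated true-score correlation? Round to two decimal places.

r_true = r_obs / √(r_xx · r_yy) = 0.14 / √(0.87 × 0.60) = 0.14 / √0.5220 = 0.14 / 0.7225 ≈ 0.19.

0.19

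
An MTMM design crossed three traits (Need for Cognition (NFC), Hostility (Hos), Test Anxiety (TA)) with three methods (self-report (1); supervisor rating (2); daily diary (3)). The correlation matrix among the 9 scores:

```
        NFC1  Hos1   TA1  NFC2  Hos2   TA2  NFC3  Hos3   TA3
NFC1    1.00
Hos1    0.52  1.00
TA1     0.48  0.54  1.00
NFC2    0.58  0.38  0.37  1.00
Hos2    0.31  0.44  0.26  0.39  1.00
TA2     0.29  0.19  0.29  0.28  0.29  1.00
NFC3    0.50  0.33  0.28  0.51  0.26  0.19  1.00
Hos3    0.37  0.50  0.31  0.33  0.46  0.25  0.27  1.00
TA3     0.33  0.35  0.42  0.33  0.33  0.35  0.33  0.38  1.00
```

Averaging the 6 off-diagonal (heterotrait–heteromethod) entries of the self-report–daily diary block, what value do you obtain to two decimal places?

HTHM values (method 1 × method 3): 0.37, 0.33, 0.33, 0.35, 0.28, 0.31; mean = 1.97/6 = 0.33.

0.33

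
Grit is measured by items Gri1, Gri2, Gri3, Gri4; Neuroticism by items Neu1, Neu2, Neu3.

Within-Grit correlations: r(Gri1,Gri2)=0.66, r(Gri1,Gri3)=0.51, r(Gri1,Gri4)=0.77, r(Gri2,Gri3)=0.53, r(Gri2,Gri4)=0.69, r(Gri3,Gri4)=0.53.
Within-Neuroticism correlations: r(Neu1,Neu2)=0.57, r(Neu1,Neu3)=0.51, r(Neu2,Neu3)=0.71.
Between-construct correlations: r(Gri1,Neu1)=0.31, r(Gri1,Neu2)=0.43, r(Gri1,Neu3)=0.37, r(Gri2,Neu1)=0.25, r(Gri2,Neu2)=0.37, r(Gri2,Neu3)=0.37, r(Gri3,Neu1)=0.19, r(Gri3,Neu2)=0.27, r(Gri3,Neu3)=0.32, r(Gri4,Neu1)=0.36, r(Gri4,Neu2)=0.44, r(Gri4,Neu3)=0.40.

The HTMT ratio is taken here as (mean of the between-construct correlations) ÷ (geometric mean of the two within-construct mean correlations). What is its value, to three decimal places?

Between-construct mean = 4.08/12 = 0.3400.
Mean within-Gri = 3.69/6 = 0.6150; mean within-Neu = 1.79/3 = 0.5967.
Geometric mean = √(0.6150 × 0.5967) = 0.6058.
HTMT = 0.3400 / 0.6058 = 0.561.

0.561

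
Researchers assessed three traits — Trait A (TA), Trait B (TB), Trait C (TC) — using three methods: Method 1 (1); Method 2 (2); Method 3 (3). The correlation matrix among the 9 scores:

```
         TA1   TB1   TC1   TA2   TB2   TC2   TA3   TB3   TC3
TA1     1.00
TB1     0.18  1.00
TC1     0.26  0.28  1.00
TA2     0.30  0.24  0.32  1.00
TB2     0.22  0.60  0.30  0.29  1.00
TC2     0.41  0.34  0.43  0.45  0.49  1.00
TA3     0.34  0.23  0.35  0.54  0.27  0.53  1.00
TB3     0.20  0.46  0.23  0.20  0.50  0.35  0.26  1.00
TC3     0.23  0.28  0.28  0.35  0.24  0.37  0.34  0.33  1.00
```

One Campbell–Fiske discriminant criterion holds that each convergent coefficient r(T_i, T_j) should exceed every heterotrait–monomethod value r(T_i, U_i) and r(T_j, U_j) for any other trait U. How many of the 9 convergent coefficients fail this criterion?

5

Checking each validity diagonal entry against its comparison values:
TA (methods 1·2): 0.30 vs {0.18, 0.29, 0.26, 0.45} → fail.
TA (methods 1·3): 0.34 vs {0.18, 0.26, 0.26, 0.34} → fail.
TA (methods 2·3): 0.54 vs {0.29, 0.26, 0.45, 0.34} → pass.
TB (methods 1·2): 0.60 vs {0.18, 0.29, 0.28, 0.49} → pass.
TB (methods 1·3): 0.46 vs {0.18, 0.26, 0.28, 0.33} → pass.
TB (methods 2·3): 0.50 vs {0.29, 0.26, 0.49, 0.33} → pass.
TC (methods 1·2): 0.43 vs {0.26, 0.45, 0.28, 0.49} → fail.
TC (methods 1·3): 0.28 vs {0.26, 0.34, 0.28, 0.33} → fail.
TC (methods 2·3): 0.37 vs {0.45, 0.34, 0.49, 0.33} → fail.
5 of 9 fail.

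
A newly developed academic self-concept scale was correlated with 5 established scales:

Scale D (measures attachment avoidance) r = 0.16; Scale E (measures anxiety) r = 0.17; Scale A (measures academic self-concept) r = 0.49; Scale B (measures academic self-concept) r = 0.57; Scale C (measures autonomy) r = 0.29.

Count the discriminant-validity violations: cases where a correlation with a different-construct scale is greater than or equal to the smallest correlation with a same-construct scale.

Convergent (same construct = academic self-concept): Scale A, Scale B.
Smallest convergent = 0.49. Discriminant values: 0.16, 0.17, 0.29; count ≥ 0.49 → 0.

0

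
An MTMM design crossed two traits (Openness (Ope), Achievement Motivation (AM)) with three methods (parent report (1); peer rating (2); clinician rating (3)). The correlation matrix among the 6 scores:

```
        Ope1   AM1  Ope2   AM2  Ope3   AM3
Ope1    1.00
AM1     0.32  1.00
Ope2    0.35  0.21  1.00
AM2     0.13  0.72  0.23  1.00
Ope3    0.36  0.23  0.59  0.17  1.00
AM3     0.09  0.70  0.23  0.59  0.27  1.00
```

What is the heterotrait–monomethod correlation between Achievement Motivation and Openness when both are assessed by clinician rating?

Different traits, same method: r(AM3, Ope3) = 0.27.

0.27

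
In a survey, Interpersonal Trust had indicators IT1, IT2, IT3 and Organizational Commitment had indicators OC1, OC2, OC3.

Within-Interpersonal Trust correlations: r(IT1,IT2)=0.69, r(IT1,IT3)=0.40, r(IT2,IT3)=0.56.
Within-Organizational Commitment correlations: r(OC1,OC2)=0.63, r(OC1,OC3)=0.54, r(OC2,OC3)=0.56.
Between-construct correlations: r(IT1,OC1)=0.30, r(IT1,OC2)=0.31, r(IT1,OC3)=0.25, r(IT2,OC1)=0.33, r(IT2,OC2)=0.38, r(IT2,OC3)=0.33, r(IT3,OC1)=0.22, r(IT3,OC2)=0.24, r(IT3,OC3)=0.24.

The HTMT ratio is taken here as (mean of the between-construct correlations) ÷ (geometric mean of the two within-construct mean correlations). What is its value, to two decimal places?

0.51

Mean between = 2.60/9 = 0.2889.
Mean within-IT = 1.65/3 = 0.5500; mean within-OC = 1.73/3 = 0.5767.
Geometric mean = √(0.5500 × 0.5767) = 0.5632.
HTMT = 0.2889 / 0.5632 = 0.51.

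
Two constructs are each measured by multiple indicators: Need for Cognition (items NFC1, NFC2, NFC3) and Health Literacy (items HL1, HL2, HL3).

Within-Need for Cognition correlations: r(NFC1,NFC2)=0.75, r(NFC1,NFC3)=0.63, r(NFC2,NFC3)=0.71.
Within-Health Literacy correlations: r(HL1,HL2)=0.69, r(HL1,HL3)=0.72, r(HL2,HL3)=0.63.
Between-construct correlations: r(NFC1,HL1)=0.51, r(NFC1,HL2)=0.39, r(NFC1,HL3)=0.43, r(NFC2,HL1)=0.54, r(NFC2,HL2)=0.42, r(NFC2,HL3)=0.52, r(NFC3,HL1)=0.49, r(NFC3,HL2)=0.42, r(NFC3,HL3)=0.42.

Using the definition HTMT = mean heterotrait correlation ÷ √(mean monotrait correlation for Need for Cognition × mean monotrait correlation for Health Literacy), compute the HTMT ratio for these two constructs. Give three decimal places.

0.668

Mean between = 4.14/9 = 0.4600.
Mean within-NFC = 2.09/3 = 0.6967; mean within-HL = 2.04/3 = 0.6800.
Geometric mean = √(0.6967 × 0.6800) = 0.6883.
HTMT = 0.4600 / 0.6883 = 0.668.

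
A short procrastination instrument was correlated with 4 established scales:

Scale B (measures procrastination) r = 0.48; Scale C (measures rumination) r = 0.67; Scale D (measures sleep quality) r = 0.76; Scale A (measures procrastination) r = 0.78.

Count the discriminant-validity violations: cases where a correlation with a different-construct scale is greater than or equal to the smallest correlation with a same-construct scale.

2

Convergent (same construct = procrastination): Scale B, Scale A.
Smallest convergent = 0.48. Discriminant values: 0.67, 0.76; count ≥ 0.48 → 2.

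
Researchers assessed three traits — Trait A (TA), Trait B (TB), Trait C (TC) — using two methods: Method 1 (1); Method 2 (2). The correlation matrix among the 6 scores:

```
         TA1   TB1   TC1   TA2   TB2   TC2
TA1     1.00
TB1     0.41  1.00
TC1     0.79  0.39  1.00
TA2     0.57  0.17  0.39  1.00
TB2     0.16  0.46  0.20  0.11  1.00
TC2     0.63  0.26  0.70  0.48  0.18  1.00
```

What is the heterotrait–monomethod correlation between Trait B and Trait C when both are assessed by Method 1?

Different traits, same method: r(TB1, TC1) = 0.39.

0.39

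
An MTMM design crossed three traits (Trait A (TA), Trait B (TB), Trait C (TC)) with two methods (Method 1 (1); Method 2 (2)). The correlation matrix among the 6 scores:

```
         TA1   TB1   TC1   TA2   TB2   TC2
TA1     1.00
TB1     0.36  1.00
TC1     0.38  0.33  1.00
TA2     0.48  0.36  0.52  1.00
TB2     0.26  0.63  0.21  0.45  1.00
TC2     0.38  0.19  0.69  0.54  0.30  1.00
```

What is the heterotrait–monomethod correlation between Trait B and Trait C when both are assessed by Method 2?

Different traits, same method: r(TB2, TC2) = 0.30.

0.30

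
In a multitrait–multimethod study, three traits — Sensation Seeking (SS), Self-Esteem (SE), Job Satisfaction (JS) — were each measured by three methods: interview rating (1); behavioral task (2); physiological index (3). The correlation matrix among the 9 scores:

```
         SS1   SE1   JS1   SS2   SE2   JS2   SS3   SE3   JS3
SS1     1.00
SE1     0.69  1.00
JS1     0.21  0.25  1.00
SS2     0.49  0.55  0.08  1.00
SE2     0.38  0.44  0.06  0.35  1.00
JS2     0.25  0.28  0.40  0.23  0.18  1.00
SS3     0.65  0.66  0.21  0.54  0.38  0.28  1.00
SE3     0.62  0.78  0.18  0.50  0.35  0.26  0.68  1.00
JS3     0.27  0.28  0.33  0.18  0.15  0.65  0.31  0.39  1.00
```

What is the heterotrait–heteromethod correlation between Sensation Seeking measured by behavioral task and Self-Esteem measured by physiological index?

0.50

Different traits and methods: r(SS2, SE3) = 0.50.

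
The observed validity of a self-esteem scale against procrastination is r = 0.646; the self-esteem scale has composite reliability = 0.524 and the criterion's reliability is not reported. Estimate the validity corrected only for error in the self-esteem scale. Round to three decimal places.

Single correction: r_c = r_obs / √r_xx = 0.646 / √0.524 = 0.646 / 0.7239 ≈ 0.892.

0.892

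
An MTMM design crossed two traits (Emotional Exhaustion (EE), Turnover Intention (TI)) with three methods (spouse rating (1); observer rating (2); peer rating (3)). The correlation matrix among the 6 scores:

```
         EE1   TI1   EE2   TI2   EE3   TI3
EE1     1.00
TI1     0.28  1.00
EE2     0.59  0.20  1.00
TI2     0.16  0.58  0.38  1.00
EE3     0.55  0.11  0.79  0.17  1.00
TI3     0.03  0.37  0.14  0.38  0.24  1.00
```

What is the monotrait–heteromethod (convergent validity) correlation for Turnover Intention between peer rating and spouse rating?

Same trait (TI), different methods: r(TI3, TI1) = 0.37.

0.37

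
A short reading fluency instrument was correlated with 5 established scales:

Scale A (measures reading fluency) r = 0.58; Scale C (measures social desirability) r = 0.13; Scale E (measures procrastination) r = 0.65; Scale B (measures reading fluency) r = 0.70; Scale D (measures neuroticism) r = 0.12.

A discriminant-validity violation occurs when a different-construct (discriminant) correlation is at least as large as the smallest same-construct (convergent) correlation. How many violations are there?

1

Convergent (same construct = reading fluency): Scale A, Scale B.
Smallest convergent = 0.58. Discriminant values: 0.13, 0.65, 0.12; count ≥ 0.58 → 1.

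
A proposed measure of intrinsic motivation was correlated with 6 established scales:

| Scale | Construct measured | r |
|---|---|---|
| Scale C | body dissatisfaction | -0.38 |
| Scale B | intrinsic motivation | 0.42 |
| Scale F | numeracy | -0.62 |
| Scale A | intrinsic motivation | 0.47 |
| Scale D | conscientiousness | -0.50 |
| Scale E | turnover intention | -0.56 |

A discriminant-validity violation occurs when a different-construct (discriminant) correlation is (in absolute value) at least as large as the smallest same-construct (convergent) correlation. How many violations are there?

3

Convergent (same construct = intrinsic motivation): Scale B, Scale A.
Smallest convergent = 0.42. Discriminant |r|: 0.38, 0.62, 0.50, 0.56; count ≥ 0.42 → 3.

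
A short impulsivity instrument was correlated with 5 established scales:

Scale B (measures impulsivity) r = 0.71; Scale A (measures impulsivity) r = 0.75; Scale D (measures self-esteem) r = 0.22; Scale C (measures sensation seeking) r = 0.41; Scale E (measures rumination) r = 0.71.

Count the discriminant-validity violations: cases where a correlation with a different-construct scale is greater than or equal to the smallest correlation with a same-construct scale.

Convergent (same construct = impulsivity): Scale B, Scale A.
Smallest convergent = 0.71. Discriminant values: 0.22, 0.41, 0.71; count ≥ 0.71 → 1.

1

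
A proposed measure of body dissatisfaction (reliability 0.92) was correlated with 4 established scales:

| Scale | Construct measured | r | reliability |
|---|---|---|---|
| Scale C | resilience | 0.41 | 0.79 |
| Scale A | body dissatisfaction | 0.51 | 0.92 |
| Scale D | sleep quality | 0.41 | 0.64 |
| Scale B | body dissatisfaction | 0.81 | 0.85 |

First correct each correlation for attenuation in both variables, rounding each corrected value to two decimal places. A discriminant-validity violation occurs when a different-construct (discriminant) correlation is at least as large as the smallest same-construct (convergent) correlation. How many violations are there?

0

Disattenuated r (r / √(r_scale · r_new)):
  Scale C (disc): 0.41 / √(0.79·0.92) = 0.48
  Scale A (conv): 0.51 / √(0.92·0.92) = 0.55
  Scale D (disc): 0.41 / √(0.64·0.92) = 0.53
  Scale B (conv): 0.81 / √(0.85·0.92) = 0.92
Smallest convergent = 0.55. Discriminant values: 0.48, 0.53; count ≥ 0.55 → 0.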